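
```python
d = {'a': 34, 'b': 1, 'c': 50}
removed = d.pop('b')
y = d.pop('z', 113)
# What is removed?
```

After line 1: d = {'a': 34, 'b': 1, 'c': 50}
After line 2 (pop 'b' returns 1): d = {'a': 34, 'c': 50}, removed = 1
After line 3 (pop 'z' missing, returns default 113): d = {'a': 34, 'c': 50}, y = 113

1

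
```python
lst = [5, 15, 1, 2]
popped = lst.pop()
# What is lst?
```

[5, 15, 1]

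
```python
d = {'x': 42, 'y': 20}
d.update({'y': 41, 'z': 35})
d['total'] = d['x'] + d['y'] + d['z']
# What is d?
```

After line 1: d = {'x': 42, 'y': 20}
After line 2 (y overwritten, z added): d = {'x': 42, 'y': 41, 'z': 35}
After line 3 (total = 42 + 41 + 35 = 118): d = {'x': 42, 'y': 41, 'z': 35, 'total': 118}

{'x': 42, 'y': 41, 'z': 35, 'total': 118}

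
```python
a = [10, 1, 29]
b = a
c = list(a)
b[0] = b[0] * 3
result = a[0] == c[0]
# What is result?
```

After line 1: a = [10, 1, 29]
After line 2 (b = a, alias): a = [10, 1, 29], b = [10, 1, 29]
After line 3 (c = list(a) is a copy, new object): c = [10, 1, 29]
After line 4 (b[0] = 10 * 3 = 30; mutates shared a/b): a = b = [30, 1, 29], c = [10, 1, 29]
After line 5 (a[0] = 30, c[0] = 10; result = False)

False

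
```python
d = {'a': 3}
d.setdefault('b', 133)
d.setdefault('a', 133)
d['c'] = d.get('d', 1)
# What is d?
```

After line 1: d = {'a': 3}
After line 2 (setdefault adds 'b'=133): d = {'a': 3, 'b': 133}
After line 3 (setdefault 'a' no-op, already exists): d = {'a': 3, 'b': 133}
After line 4 (get('d', 1) returns default since 'd' not in d): d = {'a': 3, 'b': 133, 'c': 1}

{'a': 3, 'b': 133, 'c': 1}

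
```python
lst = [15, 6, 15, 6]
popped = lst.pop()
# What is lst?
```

[15, 6, 15]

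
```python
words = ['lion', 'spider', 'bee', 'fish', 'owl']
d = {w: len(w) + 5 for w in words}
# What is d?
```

{'lion': 9, 'spider': 11, 'bee': 8, 'fish': 9, 'owl': 8}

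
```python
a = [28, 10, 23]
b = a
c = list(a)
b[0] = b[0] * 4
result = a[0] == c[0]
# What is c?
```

After line 1: a = [28, 10, 23]
After line 2 (b = a, alias): a = [28, 10, 23], b = [28, 10, 23]
After line 3 (c = list(a) is a copy, new object): c = [28, 10, 23]
After line 4 (b[0] = 28 * 4 = 112; mutates shared a/b): a = b = [112, 10, 23], c = [28, 10, 23]
After line 5 (a[0] = 112, c[0] = 28; result = False)

[28, 10, 23]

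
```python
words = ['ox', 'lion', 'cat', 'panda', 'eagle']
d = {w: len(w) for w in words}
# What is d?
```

{'ox': 2, 'lion': 4, 'cat': 3, 'panda': 5, 'eagle': 5}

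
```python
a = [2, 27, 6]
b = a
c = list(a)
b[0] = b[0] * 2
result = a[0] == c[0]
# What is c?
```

After line 1: a = [2, 27, 6]
After line 2 (b = a, alias): a = [2, 27, 6], b = [2, 27, 6]
After line 3 (c = list(a) is a copy, new object): c = [2, 27, 6]
After line 4 (b[0] = 2 * 2 = 4; mutates shared a/b): a = b = [4, 27, 6], c = [2, 27, 6]
After line 5 (a[0] = 4, c[0] = 2; result = False)

[2, 27, 6]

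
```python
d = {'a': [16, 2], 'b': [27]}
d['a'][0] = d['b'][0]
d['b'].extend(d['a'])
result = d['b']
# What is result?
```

After line 1: d = {'a': [16, 2], 'b': [27]}
After line 2 (a[0] = b[0] = 27): d = {'a': [27, 2], 'b': [27]}
After line 3 (b.extend(a) appends [27, 2]): d = {'a': [27, 2], 'b': [27, 27, 2]}
After line 4: result = d['b'] = [27, 27, 2]

[27, 27, 2]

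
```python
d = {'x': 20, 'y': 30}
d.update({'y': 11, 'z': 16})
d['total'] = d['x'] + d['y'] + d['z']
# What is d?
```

After line 1: d = {'x': 20, 'y': 30}
After line 2 (y overwritten, z added): d = {'x': 20, 'y': 11, 'z': 16}
After line 3 (total = 20 + 11 + 16 = 47): d = {'x': 20, 'y': 11, 'z': 16, 'total': 47}

{'x': 20, 'y': 11, 'z': 16, 'total': 47}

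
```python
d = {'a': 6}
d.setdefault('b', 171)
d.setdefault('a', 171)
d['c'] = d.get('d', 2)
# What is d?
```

After line 1: d = {'a': 6}
After line 2 (setdefault adds 'b'=171): d = {'a': 6, 'b': 171}
After line 3 (setdefault 'a' no-op, already exists): d = {'a': 6, 'b': 171}
After line 4 (get('d', 2) returns default since 'd' not in d): d = {'a': 6, 'b': 171, 'c': 2}

{'a': 6, 'b': 171, 'c': 2}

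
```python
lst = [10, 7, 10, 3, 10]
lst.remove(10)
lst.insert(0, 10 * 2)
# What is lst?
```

After line 1: lst = [10, 7, 10, 3, 10]
After line 2 (remove first 10): lst = [7, 10, 3, 10]
After line 3 (insert 20 at index 0): lst = [20, 7, 10, 3, 10]

[20, 7, 10, 3, 10]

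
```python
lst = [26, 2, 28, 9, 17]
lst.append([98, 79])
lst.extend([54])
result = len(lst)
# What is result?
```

After line 1: lst = [26, 2, 28, 9, 17]
After line 2 (append adds [98, 79] as single element): lst = [26, 2, 28, 9, 17, [98, 79]]
After line 3 (extend unpacks [54], adds 54): lst = [26, 2, 28, 9, 17, [98, 79], 54]
After line 4: result = len(lst) = 7

7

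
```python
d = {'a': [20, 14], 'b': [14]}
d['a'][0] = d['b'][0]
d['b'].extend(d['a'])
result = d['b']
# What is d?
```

After line 1: d = {'a': [20, 14], 'b': [14]}
After line 2 (a[0] = b[0] = 14): d = {'a': [14, 14], 'b': [14]}
After line 3 (b.extend(a) appends [14, 14]): d = {'a': [14, 14], 'b': [14, 14, 14]}
After line 4: result = d['b'] = [14, 14, 14]

{'a': [14, 14], 'b': [14, 14, 14]}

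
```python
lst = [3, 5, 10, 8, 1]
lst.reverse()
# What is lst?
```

[1, 8, 10, 5, 3]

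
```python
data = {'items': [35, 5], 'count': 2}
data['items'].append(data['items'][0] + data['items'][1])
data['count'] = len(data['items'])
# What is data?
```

After line 1: data = {'items': [35, 5], 'count': 2}
After line 2 (append 35 + 5 = 40): data = {'items': [35, 5, 40], 'count': 2}
After line 3 (count = len(items) = 3): data = {'items': [35, 5, 40], 'count': 3}

{'items': [35, 5, 40], 'count': 3}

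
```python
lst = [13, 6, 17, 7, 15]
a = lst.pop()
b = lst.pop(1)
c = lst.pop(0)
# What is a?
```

After line 1: lst = [13, 6, 17, 7, 15]
After line 2 (pop() -> a = 15): lst = [13, 6, 17, 7]
After line 3 (pop(1) -> b = 6): lst = [13, 17, 7]
After line 4 (pop(0) -> c = 13): lst = [17, 7]

15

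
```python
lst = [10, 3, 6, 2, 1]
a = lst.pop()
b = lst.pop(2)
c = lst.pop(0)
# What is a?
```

After line 1: lst = [10, 3, 6, 2, 1]
After line 2 (pop() -> a = 1): lst = [10, 3, 6, 2]
After line 3 (pop(2) -> b = 6): lst = [10, 3, 2]
After line 4 (pop(0) -> c = 10): lst = [3, 2]

1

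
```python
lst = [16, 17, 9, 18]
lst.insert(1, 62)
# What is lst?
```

[16, 62, 17, 9, 18]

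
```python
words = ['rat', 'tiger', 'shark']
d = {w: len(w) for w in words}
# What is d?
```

{'rat': 3, 'tiger': 5, 'shark': 5}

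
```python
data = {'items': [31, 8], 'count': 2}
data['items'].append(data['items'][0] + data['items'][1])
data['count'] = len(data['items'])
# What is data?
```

After line 1: data = {'items': [31, 8], 'count': 2}
After line 2 (append 31 + 8 = 39): data = {'items': [31, 8, 39], 'count': 2}
After line 3 (count = len(items) = 3): data = {'items': [31, 8, 39], 'count': 3}

{'items': [31, 8, 39], 'count': 3}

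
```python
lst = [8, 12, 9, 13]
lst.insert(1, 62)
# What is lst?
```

[8, 62, 12, 9, 13]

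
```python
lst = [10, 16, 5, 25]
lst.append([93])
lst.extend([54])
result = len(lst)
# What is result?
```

After line 1: lst = [10, 16, 5, 25]
After line 2 (append adds [93] as single element): lst = [10, 16, 5, 25, [93]]
After line 3 (extend unpacks [54], adds 54): lst = [10, 16, 5, 25, [93], 54]
After line 4: result = len(lst) = 6

6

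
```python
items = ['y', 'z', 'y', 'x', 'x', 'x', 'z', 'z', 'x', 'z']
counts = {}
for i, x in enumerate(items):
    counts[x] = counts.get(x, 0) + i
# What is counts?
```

Initial: counts = {}, items = ['y', 'z', 'y', 'x', 'x', 'x', 'z', 'z', 'x', 'z']
i=0, x='y': counts = {'y': 0}
i=1, x='z': counts = {'y': 0, 'z': 1}
i=2, x='y': counts = {'y': 2, 'z': 1}
i=3, x='x': counts = {'y': 2, 'z': 1, 'x': 3}
i=4, x='x': counts = {'y': 2, 'z': 1, 'x': 7}
i=5, x='x': counts = {'y': 2, 'z': 1, 'x': 12}
i=6, x='z': counts = {'y': 2, 'z': 7, 'x': 12}
i=7, x='z': counts = {'y': 2, 'z': 14, 'x': 12}
i=8, x='x': counts = {'y': 2, 'z': 14, 'x': 20}
i=9, x='z': counts = {'y': 2, 'z': 23, 'x': 20}

{'y': 2, 'z': 23, 'x': 20}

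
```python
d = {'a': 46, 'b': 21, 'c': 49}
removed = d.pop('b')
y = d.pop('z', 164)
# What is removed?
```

After line 1: d = {'a': 46, 'b': 21, 'c': 49}
After line 2 (pop 'b' returns 21): d = {'a': 46, 'c': 49}, removed = 21
After line 3 (pop 'z' missing, returns default 164): d = {'a': 46, 'c': 49}, y = 164

21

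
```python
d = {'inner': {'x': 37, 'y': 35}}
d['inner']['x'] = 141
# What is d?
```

After line 1: d = {'inner': {'x': 37, 'y': 35}}
After line 2 (inner x overwritten): d = {'inner': {'x': 141, 'y': 35}}

{'inner': {'x': 141, 'y': 35}}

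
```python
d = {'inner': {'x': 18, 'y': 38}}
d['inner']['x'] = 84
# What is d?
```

After line 1: d = {'inner': {'x': 18, 'y': 38}}
After line 2 (inner x overwritten): d = {'inner': {'x': 84, 'y': 38}}

{'inner': {'x': 84, 'y': 38}}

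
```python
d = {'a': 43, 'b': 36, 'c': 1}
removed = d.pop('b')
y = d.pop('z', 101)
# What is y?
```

After line 1: d = {'a': 43, 'b': 36, 'c': 1}
After line 2 (pop 'b' returns 36): d = {'a': 43, 'c': 1}, removed = 36
After line 3 (pop 'z' missing, returns default 101): d = {'a': 43, 'c': 1}, y = 101

101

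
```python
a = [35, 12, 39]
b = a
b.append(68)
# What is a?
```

After line 1: a = [35, 12, 39]
After line 2 (b = a is an alias, same object): a = [35, 12, 39], b = [35, 12, 39]
After line 3 (b.append mutates the shared list): a = [35, 12, 39, 68], b = [35, 12, 39, 68]

[35, 12, 39, 68]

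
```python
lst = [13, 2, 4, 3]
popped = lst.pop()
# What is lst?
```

[13, 2, 4]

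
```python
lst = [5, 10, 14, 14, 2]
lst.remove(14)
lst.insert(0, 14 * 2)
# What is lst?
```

After line 1: lst = [5, 10, 14, 14, 2]
After line 2 (remove first 14): lst = [5, 10, 14, 2]
After line 3 (insert 28 at index 0): lst = [28, 5, 10, 14, 2]

[28, 5, 10, 14, 2]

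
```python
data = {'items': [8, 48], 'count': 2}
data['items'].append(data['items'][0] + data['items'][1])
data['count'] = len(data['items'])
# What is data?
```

After line 1: data = {'items': [8, 48], 'count': 2}
After line 2 (append 8 + 48 = 56): data = {'items': [8, 48, 56], 'count': 2}
After line 3 (count = len(items) = 3): data = {'items': [8, 48, 56], 'count': 3}

{'items': [8, 48, 56], 'count': 3}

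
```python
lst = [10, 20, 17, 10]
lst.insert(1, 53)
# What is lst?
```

[10, 53, 20, 17, 10]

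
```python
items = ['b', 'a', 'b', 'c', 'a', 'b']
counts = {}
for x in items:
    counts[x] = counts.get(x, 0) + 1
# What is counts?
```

Initial: counts = {}, items = ['b', 'a', 'b', 'c', 'a', 'b']
See 'b': counts = {'b': 1}
See 'a': counts = {'b': 1, 'a': 1}
See 'b': counts = {'b': 2, 'a': 1}
See 'c': counts = {'b': 2, 'a': 1, 'c': 1}
See 'a': counts = {'b': 2, 'a': 2, 'c': 1}
See 'b': counts = {'b': 3, 'a': 2, 'c': 1}

{'b': 3, 'a': 2, 'c': 1}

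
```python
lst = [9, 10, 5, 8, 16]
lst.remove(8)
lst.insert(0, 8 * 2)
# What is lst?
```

After line 1: lst = [9, 10, 5, 8, 16]
After line 2 (remove first 8): lst = [9, 10, 5, 16]
After line 3 (insert 16 at index 0): lst = [16, 9, 10, 5, 16]

[16, 9, 10, 5, 16]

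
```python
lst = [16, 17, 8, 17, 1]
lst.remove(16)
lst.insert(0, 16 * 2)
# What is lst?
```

After line 1: lst = [16, 17, 8, 17, 1]
After line 2 (remove first 16): lst = [17, 8, 17, 1]
After line 3 (insert 32 at index 0): lst = [32, 17, 8, 17, 1]

[32, 17, 8, 17, 1]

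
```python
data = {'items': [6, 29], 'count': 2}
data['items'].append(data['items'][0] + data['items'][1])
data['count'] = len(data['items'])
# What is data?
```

After line 1: data = {'items': [6, 29], 'count': 2}
After line 2 (append 6 + 29 = 35): data = {'items': [6, 29, 35], 'count': 2}
After line 3 (count = len(items) = 3): data = {'items': [6, 29, 35], 'count': 3}

{'items': [6, 29, 35], 'count': 3}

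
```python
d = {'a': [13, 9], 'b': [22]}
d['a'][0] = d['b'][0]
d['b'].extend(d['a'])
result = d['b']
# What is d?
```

After line 1: d = {'a': [13, 9], 'b': [22]}
After line 2 (a[0] = b[0] = 22): d = {'a': [22, 9], 'b': [22]}
After line 3 (b.extend(a) appends [22, 9]): d = {'a': [22, 9], 'b': [22, 22, 9]}
After line 4: result = d['b'] = [22, 22, 9]

{'a': [22, 9], 'b': [22, 22, 9]}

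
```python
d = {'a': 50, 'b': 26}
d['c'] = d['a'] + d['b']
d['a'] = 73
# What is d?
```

After line 1: d = {'a': 50, 'b': 26}
After line 2 (d['c'] = 50 + 26): d = {'a': 50, 'b': 26, 'c': 76}
After line 3: d = {'a': 73, 'b': 26, 'c': 76}

{'a': 73, 'b': 26, 'c': 76}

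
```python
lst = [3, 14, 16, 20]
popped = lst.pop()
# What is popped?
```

20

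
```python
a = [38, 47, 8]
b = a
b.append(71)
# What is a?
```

After line 1: a = [38, 47, 8]
After line 2 (b = a is an alias, same object): a = [38, 47, 8], b = [38, 47, 8]
After line 3 (b.append mutates the shared list): a = [38, 47, 8, 71], b = [38, 47, 8, 71]

[38, 47, 8, 71]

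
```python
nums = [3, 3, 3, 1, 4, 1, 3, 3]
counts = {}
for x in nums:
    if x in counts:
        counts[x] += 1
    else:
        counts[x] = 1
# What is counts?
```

Initial: counts = {}, nums = [3, 3, 3, 1, 4, 1, 3, 3]
See 3: counts = {3: 1}
See 3: counts = {3: 2}
See 3: counts = {3: 3}
See 1: counts = {3: 3, 1: 1}
See 4: counts = {3: 3, 1: 1, 4: 1}
See 1: counts = {3: 3, 1: 2, 4: 1}
See 3: counts = {3: 4, 1: 2, 4: 1}
See 3: counts = {3: 5, 1: 2, 4: 1}

{3: 5, 1: 2, 4: 1}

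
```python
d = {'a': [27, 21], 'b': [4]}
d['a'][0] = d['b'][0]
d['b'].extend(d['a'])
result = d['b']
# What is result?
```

After line 1: d = {'a': [27, 21], 'b': [4]}
After line 2 (a[0] = b[0] = 4): d = {'a': [4, 21], 'b': [4]}
After line 3 (b.extend(a) appends [4, 21]): d = {'a': [4, 21], 'b': [4, 4, 21]}
After line 4: result = d['b'] = [4, 4, 21]

[4, 4, 21]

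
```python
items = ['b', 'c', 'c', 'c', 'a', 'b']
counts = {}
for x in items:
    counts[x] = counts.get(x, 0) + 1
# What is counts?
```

Initial: counts = {}, items = ['b', 'c', 'c', 'c', 'a', 'b']
See 'b': counts = {'b': 1}
See 'c': counts = {'b': 1, 'c': 1}
See 'c': counts = {'b': 1, 'c': 2}
See 'c': counts = {'b': 1, 'c': 3}
See 'a': counts = {'b': 1, 'c': 3, 'a': 1}
See 'b': counts = {'b': 2, 'c': 3, 'a': 1}

{'b': 2, 'c': 3, 'a': 1}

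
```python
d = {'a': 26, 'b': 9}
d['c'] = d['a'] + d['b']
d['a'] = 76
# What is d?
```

After line 1: d = {'a': 26, 'b': 9}
After line 2 (d['c'] = 26 + 9): d = {'a': 26, 'b': 9, 'c': 35}
After line 3: d = {'a': 76, 'b': 9, 'c': 35}

{'a': 76, 'b': 9, 'c': 35}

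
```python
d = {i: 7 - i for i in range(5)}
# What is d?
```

{0: 7, 1: 6, 2: 5, 3: 4, 4: 3}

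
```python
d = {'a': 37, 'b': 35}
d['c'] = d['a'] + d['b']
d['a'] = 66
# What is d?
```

After line 1: d = {'a': 37, 'b': 35}
After line 2 (d['c'] = 37 + 35): d = {'a': 37, 'b': 35, 'c': 72}
After line 3: d = {'a': 66, 'b': 35, 'c': 72}

{'a': 66, 'b': 35, 'c': 72}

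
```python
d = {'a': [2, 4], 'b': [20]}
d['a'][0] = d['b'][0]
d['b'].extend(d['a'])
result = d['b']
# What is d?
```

After line 1: d = {'a': [2, 4], 'b': [20]}
After line 2 (a[0] = b[0] = 20): d = {'a': [20, 4], 'b': [20]}
After line 3 (b.extend(a) appends [20, 4]): d = {'a': [20, 4], 'b': [20, 20, 4]}
After line 4: result = d['b'] = [20, 20, 4]

{'a': [20, 4], 'b': [20, 20, 4]}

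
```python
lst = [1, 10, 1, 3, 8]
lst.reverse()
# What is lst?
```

[8, 3, 1, 10, 1]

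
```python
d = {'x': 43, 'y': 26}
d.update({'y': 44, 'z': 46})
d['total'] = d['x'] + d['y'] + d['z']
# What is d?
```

After line 1: d = {'x': 43, 'y': 26}
After line 2 (y overwritten, z added): d = {'x': 43, 'y': 44, 'z': 46}
After line 3 (total = 43 + 44 + 46 = 133): d = {'x': 43, 'y': 44, 'z': 46, 'total': 133}

{'x': 43, 'y': 44, 'z': 46, 'total': 133}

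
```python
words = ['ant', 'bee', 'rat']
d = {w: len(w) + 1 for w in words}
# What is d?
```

{'ant': 4, 'bee': 4, 'rat': 4}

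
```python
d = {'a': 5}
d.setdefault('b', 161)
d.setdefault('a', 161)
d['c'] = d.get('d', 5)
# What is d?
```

After line 1: d = {'a': 5}
After line 2 (setdefault adds 'b'=161): d = {'a': 5, 'b': 161}
After line 3 (setdefault 'a' no-op, already exists): d = {'a': 5, 'b': 161}
After line 4 (get('d', 5) returns default since 'd' not in d): d = {'a': 5, 'b': 161, 'c': 5}

{'a': 5, 'b': 161, 'c': 5}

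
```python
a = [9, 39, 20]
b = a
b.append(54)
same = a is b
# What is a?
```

After line 1: a = [9, 39, 20]
After line 2 (b = a is an alias, same object): a = [9, 39, 20], b = [9, 39, 20]
After line 3 (b.append mutates the shared list): a = [9, 39, 20, 54], b = [9, 39, 20, 54]
After line 4 (same = a is b; same object -> True): same = True

[9, 39, 20, 54]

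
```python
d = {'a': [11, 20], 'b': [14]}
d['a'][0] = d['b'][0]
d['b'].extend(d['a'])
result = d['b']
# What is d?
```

After line 1: d = {'a': [11, 20], 'b': [14]}
After line 2 (a[0] = b[0] = 14): d = {'a': [14, 20], 'b': [14]}
After line 3 (b.extend(a) appends [14, 20]): d = {'a': [14, 20], 'b': [14, 14, 20]}
After line 4: result = d['b'] = [14, 14, 20]

{'a': [14, 20], 'b': [14, 14, 20]}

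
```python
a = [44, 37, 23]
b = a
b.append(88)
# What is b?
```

After line 1: a = [44, 37, 23]
After line 2 (b = a is an alias, same object): a = [44, 37, 23], b = [44, 37, 23]
After line 3 (b.append mutates the shared list): a = [44, 37, 23, 88], b = [44, 37, 23, 88]

[44, 37, 23, 88]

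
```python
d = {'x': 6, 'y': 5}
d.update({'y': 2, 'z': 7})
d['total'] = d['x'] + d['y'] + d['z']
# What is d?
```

After line 1: d = {'x': 6, 'y': 5}
After line 2 (y overwritten, z added): d = {'x': 6, 'y': 2, 'z': 7}
After line 3 (total = 6 + 2 + 7 = 15): d = {'x': 6, 'y': 2, 'z': 7, 'total': 15}

{'x': 6, 'y': 2, 'z': 7, 'total': 15}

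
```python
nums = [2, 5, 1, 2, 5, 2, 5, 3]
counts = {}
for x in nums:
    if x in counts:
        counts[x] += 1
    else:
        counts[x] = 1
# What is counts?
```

Initial: counts = {}, nums = [2, 5, 1, 2, 5, 2, 5, 3]
See 2: counts = {2: 1}
See 5: counts = {2: 1, 5: 1}
See 1: counts = {2: 1, 5: 1, 1: 1}
See 2: counts = {2: 2, 5: 1, 1: 1}
See 5: counts = {2: 2, 5: 2, 1: 1}
See 2: counts = {2: 3, 5: 2, 1: 1}
See 5: counts = {2: 3, 5: 3, 1: 1}
See 3: counts = {2: 3, 5: 3, 1: 1, 3: 1}

{2: 3, 5: 3, 1: 1, 3: 1}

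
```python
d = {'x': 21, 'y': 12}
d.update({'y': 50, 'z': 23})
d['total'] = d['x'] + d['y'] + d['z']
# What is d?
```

After line 1: d = {'x': 21, 'y': 12}
After line 2 (y overwritten, z added): d = {'x': 21, 'y': 50, 'z': 23}
After line 3 (total = 21 + 50 + 23 = 94): d = {'x': 21, 'y': 50, 'z': 23, 'total': 94}

{'x': 21, 'y': 50, 'z': 23, 'total': 94}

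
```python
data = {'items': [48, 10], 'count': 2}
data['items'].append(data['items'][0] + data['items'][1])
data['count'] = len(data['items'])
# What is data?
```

After line 1: data = {'items': [48, 10], 'count': 2}
After line 2 (append 48 + 10 = 58): data = {'items': [48, 10, 58], 'count': 2}
After line 3 (count = len(items) = 3): data = {'items': [48, 10, 58], 'count': 3}

{'items': [48, 10, 58], 'count': 3}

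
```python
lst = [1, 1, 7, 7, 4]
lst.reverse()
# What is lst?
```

[4, 7, 7, 1, 1]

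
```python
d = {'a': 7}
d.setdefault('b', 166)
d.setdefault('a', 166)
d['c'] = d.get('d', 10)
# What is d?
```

After line 1: d = {'a': 7}
After line 2 (setdefault adds 'b'=166): d = {'a': 7, 'b': 166}
After line 3 (setdefault 'a' no-op, already exists): d = {'a': 7, 'b': 166}
After line 4 (get('d', 10) returns default since 'd' not in d): d = {'a': 7, 'b': 166, 'c': 10}

{'a': 7, 'b': 166, 'c': 10}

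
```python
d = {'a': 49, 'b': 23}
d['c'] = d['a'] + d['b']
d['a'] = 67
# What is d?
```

After line 1: d = {'a': 49, 'b': 23}
After line 2 (d['c'] = 49 + 23): d = {'a': 49, 'b': 23, 'c': 72}
After line 3: d = {'a': 67, 'b': 23, 'c': 72}

{'a': 67, 'b': 23, 'c': 72}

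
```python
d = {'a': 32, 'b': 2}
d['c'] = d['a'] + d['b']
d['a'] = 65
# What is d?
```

After line 1: d = {'a': 32, 'b': 2}
After line 2 (d['c'] = 32 + 2): d = {'a': 32, 'b': 2, 'c': 34}
After line 3: d = {'a': 65, 'b': 2, 'c': 34}

{'a': 65, 'b': 2, 'c': 34}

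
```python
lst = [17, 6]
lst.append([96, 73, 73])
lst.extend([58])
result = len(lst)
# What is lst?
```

After line 1: lst = [17, 6]
After line 2 (append adds [96, 73, 73] as single element): lst = [17, 6, [96, 73, 73]]
After line 3 (extend unpacks [58], adds 58): lst = [17, 6, [96, 73, 73], 58]
After line 4: result = len(lst) = 4

[17, 6, [96, 73, 73], 58]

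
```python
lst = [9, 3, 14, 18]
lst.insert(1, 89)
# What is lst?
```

[9, 89, 3, 14, 18]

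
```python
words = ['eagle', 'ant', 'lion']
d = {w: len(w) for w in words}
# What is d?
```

{'eagle': 5, 'ant': 3, 'lion': 4}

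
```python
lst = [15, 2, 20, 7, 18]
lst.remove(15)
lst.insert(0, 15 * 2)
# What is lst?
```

After line 1: lst = [15, 2, 20, 7, 18]
After line 2 (remove first 15): lst = [2, 20, 7, 18]
After line 3 (insert 30 at index 0): lst = [30, 2, 20, 7, 18]

[30, 2, 20, 7, 18]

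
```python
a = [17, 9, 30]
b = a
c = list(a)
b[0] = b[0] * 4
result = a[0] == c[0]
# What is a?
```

After line 1: a = [17, 9, 30]
After line 2 (b = a, alias): a = [17, 9, 30], b = [17, 9, 30]
After line 3 (c = list(a) is a copy, new object): c = [17, 9, 30]
After line 4 (b[0] = 17 * 4 = 68; mutates shared a/b): a = b = [68, 9, 30], c = [17, 9, 30]
After line 5 (a[0] = 68, c[0] = 17; result = False)

[68, 9, 30]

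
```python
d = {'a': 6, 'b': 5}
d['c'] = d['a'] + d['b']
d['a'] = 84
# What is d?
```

After line 1: d = {'a': 6, 'b': 5}
After line 2 (d['c'] = 6 + 5): d = {'a': 6, 'b': 5, 'c': 11}
After line 3: d = {'a': 84, 'b': 5, 'c': 11}

{'a': 84, 'b': 5, 'c': 11}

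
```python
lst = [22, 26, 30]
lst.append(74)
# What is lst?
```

[22, 26, 30, 74]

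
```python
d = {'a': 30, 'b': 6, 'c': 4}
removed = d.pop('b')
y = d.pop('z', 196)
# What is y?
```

After line 1: d = {'a': 30, 'b': 6, 'c': 4}
After line 2 (pop 'b' returns 6): d = {'a': 30, 'c': 4}, removed = 6
After line 3 (pop 'z' missing, returns default 196): d = {'a': 30, 'c': 4}, y = 196

196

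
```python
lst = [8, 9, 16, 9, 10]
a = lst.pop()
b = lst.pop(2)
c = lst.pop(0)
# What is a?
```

After line 1: lst = [8, 9, 16, 9, 10]
After line 2 (pop() -> a = 10): lst = [8, 9, 16, 9]
After line 3 (pop(2) -> b = 16): lst = [8, 9, 9]
After line 4 (pop(0) -> c = 8): lst = [9, 9]

10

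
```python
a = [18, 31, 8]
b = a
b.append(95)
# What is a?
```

After line 1: a = [18, 31, 8]
After line 2 (b = a is an alias, same object): a = [18, 31, 8], b = [18, 31, 8]
After line 3 (b.append mutates the shared list): a = [18, 31, 8, 95], b = [18, 31, 8, 95]

[18, 31, 8, 95]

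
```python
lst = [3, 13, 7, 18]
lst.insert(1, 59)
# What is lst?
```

[3, 59, 13, 7, 18]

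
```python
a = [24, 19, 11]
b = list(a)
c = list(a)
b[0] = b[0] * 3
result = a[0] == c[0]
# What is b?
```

After line 1: a = [24, 19, 11]
After line 2 (b = list(a), copy): a = [24, 19, 11], b = [24, 19, 11]
After line 3 (c = list(a) is a copy, new object): c = [24, 19, 11]
After line 4 (b[0] = 24 * 3 = 72; only b mutates (copy)): a = [24, 19, 11], b = [72, 19, 11], c = [24, 19, 11]
After line 5 (a[0] = 24, c[0] = 24; result = True)

[72, 19, 11]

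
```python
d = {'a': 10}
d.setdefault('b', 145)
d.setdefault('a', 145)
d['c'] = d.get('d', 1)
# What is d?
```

After line 1: d = {'a': 10}
After line 2 (setdefault adds 'b'=145): d = {'a': 10, 'b': 145}
After line 3 (setdefault 'a' no-op, already exists): d = {'a': 10, 'b': 145}
After line 4 (get('d', 1) returns default since 'd' not in d): d = {'a': 10, 'b': 145, 'c': 1}

{'a': 10, 'b': 145, 'c': 1}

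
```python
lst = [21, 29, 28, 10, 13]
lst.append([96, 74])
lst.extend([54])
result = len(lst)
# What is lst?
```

After line 1: lst = [21, 29, 28, 10, 13]
After line 2 (append adds [96, 74] as single element): lst = [21, 29, 28, 10, 13, [96, 74]]
After line 3 (extend unpacks [54], adds 54): lst = [21, 29, 28, 10, 13, [96, 74], 54]
After line 4: result = len(lst) = 7

[21, 29, 28, 10, 13, [96, 74], 54]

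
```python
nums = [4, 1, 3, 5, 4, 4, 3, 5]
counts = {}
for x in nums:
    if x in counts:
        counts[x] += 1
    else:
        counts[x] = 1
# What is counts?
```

Initial: counts = {}, nums = [4, 1, 3, 5, 4, 4, 3, 5]
See 4: counts = {4: 1}
See 1: counts = {4: 1, 1: 1}
See 3: counts = {4: 1, 1: 1, 3: 1}
See 5: counts = {4: 1, 1: 1, 3: 1, 5: 1}
See 4: counts = {4: 2, 1: 1, 3: 1, 5: 1}
See 4: counts = {4: 3, 1: 1, 3: 1, 5: 1}
See 3: counts = {4: 3, 1: 1, 3: 2, 5: 1}
See 5: counts = {4: 3, 1: 1, 3: 2, 5: 2}

{4: 3, 1: 1, 3: 2, 5: 2}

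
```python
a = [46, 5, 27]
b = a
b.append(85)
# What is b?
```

After line 1: a = [46, 5, 27]
After line 2 (b = a is an alias, same object): a = [46, 5, 27], b = [46, 5, 27]
After line 3 (b.append mutates the shared list): a = [46, 5, 27, 85], b = [46, 5, 27, 85]

[46, 5, 27, 85]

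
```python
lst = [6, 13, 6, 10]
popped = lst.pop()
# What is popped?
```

10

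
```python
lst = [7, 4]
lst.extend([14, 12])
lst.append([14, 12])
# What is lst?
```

After line 1: lst = [7, 4]
After line 2 (extend unpacks [14, 12]): lst = [7, 4, 14, 12]
After line 3 (append adds [14, 12] as single element): lst = [7, 4, 14, 12, [14, 12]]

[7, 4, 14, 12, [14, 12]]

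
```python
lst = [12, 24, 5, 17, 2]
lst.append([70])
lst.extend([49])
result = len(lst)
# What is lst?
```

After line 1: lst = [12, 24, 5, 17, 2]
After line 2 (append adds [70] as single element): lst = [12, 24, 5, 17, 2, [70]]
After line 3 (extend unpacks [49], adds 49): lst = [12, 24, 5, 17, 2, [70], 49]
After line 4: result = len(lst) = 7

[12, 24, 5, 17, 2, [70], 49]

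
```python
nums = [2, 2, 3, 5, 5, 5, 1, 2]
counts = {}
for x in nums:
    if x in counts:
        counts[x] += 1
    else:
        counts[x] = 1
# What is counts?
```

Initial: counts = {}, nums = [2, 2, 3, 5, 5, 5, 1, 2]
See 2: counts = {2: 1}
See 2: counts = {2: 2}
See 3: counts = {2: 2, 3: 1}
See 5: counts = {2: 2, 3: 1, 5: 1}
See 5: counts = {2: 2, 3: 1, 5: 2}
See 5: counts = {2: 2, 3: 1, 5: 3}
See 1: counts = {2: 2, 3: 1, 5: 3, 1: 1}
See 2: counts = {2: 3, 3: 1, 5: 3, 1: 1}

{2: 3, 3: 1, 5: 3, 1: 1}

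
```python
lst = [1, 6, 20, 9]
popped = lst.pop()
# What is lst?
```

[1, 6, 20]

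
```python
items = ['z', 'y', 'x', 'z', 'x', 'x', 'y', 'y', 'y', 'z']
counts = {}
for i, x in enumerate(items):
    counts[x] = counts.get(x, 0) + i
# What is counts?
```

Initial: counts = {}, items = ['z', 'y', 'x', 'z', 'x', 'x', 'y', 'y', 'y', 'z']
i=0, x='z': counts = {'z': 0}
i=1, x='y': counts = {'z': 0, 'y': 1}
i=2, x='x': counts = {'z': 0, 'y': 1, 'x': 2}
i=3, x='z': counts = {'z': 3, 'y': 1, 'x': 2}
i=4, x='x': counts = {'z': 3, 'y': 1, 'x': 6}
i=5, x='x': counts = {'z': 3, 'y': 1, 'x': 11}
i=6, x='y': counts = {'z': 3, 'y': 7, 'x': 11}
i=7, x='y': counts = {'z': 3, 'y': 14, 'x': 11}
i=8, x='y': counts = {'z': 3, 'y': 22, 'x': 11}
i=9, x='z': counts = {'z': 12, 'y': 22, 'x': 11}

{'z': 12, 'y': 22, 'x': 11}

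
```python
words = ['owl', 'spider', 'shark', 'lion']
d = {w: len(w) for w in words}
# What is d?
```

{'owl': 3, 'spider': 6, 'shark': 5, 'lion': 4}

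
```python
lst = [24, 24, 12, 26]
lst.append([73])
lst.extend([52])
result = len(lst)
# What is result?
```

After line 1: lst = [24, 24, 12, 26]
After line 2 (append adds [73] as single element): lst = [24, 24, 12, 26, [73]]
After line 3 (extend unpacks [52], adds 52): lst = [24, 24, 12, 26, [73], 52]
After line 4: result = len(lst) = 6

6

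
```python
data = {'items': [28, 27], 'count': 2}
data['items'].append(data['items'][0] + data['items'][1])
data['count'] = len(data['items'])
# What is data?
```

After line 1: data = {'items': [28, 27], 'count': 2}
After line 2 (append 28 + 27 = 55): data = {'items': [28, 27, 55], 'count': 2}
After line 3 (count = len(items) = 3): data = {'items': [28, 27, 55], 'count': 3}

{'items': [28, 27, 55], 'count': 3}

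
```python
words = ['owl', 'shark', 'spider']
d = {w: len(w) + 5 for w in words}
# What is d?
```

{'owl': 8, 'shark': 10, 'spider': 11}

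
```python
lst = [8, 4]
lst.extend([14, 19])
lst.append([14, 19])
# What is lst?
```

After line 1: lst = [8, 4]
After line 2 (extend unpacks [14, 19]): lst = [8, 4, 14, 19]
After line 3 (append adds [14, 19] as single element): lst = [8, 4, 14, 19, [14, 19]]

[8, 4, 14, 19, [14, 19]]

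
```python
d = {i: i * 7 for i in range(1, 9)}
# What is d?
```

{1: 7, 2: 14, 3: 21, 4: 28, 5: 35, 6: 42, 7: 49, 8: 56}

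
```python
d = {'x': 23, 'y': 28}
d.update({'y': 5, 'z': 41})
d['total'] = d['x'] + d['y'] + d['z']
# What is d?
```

After line 1: d = {'x': 23, 'y': 28}
After line 2 (y overwritten, z added): d = {'x': 23, 'y': 5, 'z': 41}
After line 3 (total = 23 + 5 + 41 = 69): d = {'x': 23, 'y': 5, 'z': 41, 'total': 69}

{'x': 23, 'y': 5, 'z': 41, 'total': 69}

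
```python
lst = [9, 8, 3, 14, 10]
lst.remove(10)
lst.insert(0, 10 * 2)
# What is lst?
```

After line 1: lst = [9, 8, 3, 14, 10]
After line 2 (remove first 10): lst = [9, 8, 3, 14]
After line 3 (insert 20 at index 0): lst = [20, 9, 8, 3, 14]

[20, 9, 8, 3, 14]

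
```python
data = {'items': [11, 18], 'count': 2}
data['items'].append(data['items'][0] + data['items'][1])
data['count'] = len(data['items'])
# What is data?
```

After line 1: data = {'items': [11, 18], 'count': 2}
After line 2 (append 11 + 18 = 29): data = {'items': [11, 18, 29], 'count': 2}
After line 3 (count = len(items) = 3): data = {'items': [11, 18, 29], 'count': 3}

{'items': [11, 18, 29], 'count': 3}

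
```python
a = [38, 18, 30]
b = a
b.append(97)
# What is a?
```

After line 1: a = [38, 18, 30]
After line 2 (b = a is an alias, same object): a = [38, 18, 30], b = [38, 18, 30]
After line 3 (b.append mutates the shared list): a = [38, 18, 30, 97], b = [38, 18, 30, 97]

[38, 18, 30, 97]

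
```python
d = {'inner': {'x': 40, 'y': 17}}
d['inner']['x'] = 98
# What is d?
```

After line 1: d = {'inner': {'x': 40, 'y': 17}}
After line 2 (inner x overwritten): d = {'inner': {'x': 98, 'y': 17}}

{'inner': {'x': 98, 'y': 17}}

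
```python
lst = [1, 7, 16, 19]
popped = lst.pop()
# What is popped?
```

19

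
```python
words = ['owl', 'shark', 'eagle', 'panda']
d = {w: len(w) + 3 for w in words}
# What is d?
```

{'owl': 6, 'shark': 8, 'eagle': 8, 'panda': 8}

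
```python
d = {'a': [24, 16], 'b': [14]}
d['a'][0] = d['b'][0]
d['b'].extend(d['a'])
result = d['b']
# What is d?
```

After line 1: d = {'a': [24, 16], 'b': [14]}
After line 2 (a[0] = b[0] = 14): d = {'a': [14, 16], 'b': [14]}
After line 3 (b.extend(a) appends [14, 16]): d = {'a': [14, 16], 'b': [14, 14, 16]}
After line 4: result = d['b'] = [14, 14, 16]

{'a': [14, 16], 'b': [14, 14, 16]}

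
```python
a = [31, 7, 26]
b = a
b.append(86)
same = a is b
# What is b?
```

After line 1: a = [31, 7, 26]
After line 2 (b = a is an alias, same object): a = [31, 7, 26], b = [31, 7, 26]
After line 3 (b.append mutates the shared list): a = [31, 7, 26, 86], b = [31, 7, 26, 86]
After line 4 (same = a is b; same object -> True): same = True

[31, 7, 26, 86]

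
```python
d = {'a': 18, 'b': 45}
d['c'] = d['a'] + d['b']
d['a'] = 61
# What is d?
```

After line 1: d = {'a': 18, 'b': 45}
After line 2 (d['c'] = 18 + 45): d = {'a': 18, 'b': 45, 'c': 63}
After line 3: d = {'a': 61, 'b': 45, 'c': 63}

{'a': 61, 'b': 45, 'c': 63}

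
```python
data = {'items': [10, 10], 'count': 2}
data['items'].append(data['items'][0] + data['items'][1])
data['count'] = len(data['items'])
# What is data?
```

After line 1: data = {'items': [10, 10], 'count': 2}
After line 2 (append 10 + 10 = 20): data = {'items': [10, 10, 20], 'count': 2}
After line 3 (count = len(items) = 3): data = {'items': [10, 10, 20], 'count': 3}

{'items': [10, 10, 20], 'count': 3}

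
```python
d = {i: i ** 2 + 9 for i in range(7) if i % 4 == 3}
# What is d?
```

{3: 18}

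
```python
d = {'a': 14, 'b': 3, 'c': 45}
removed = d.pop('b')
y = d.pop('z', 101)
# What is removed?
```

After line 1: d = {'a': 14, 'b': 3, 'c': 45}
After line 2 (pop 'b' returns 3): d = {'a': 14, 'c': 45}, removed = 3
After line 3 (pop 'z' missing, returns default 101): d = {'a': 14, 'c': 45}, y = 101

3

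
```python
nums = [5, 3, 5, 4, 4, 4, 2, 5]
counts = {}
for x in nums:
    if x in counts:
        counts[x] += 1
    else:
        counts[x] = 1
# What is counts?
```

Initial: counts = {}, nums = [5, 3, 5, 4, 4, 4, 2, 5]
See 5: counts = {5: 1}
See 3: counts = {5: 1, 3: 1}
See 5: counts = {5: 2, 3: 1}
See 4: counts = {5: 2, 3: 1, 4: 1}
See 4: counts = {5: 2, 3: 1, 4: 2}
See 4: counts = {5: 2, 3: 1, 4: 3}
See 2: counts = {5: 2, 3: 1, 4: 3, 2: 1}
See 5: counts = {5: 3, 3: 1, 4: 3, 2: 1}

{5: 3, 3: 1, 4: 3, 2: 1}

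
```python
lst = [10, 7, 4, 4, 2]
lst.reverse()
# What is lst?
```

[2, 4, 4, 7, 10]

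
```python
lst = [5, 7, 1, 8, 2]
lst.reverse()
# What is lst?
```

[2, 8, 1, 7, 5]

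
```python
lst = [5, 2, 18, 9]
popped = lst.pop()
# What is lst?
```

[5, 2, 18]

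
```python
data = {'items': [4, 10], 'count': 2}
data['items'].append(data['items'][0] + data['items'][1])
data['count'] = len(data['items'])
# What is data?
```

After line 1: data = {'items': [4, 10], 'count': 2}
After line 2 (append 4 + 10 = 14): data = {'items': [4, 10, 14], 'count': 2}
After line 3 (count = len(items) = 3): data = {'items': [4, 10, 14], 'count': 3}

{'items': [4, 10, 14], 'count': 3}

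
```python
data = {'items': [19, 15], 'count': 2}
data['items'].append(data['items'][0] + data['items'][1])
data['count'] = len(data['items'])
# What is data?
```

After line 1: data = {'items': [19, 15], 'count': 2}
After line 2 (append 19 + 15 = 34): data = {'items': [19, 15, 34], 'count': 2}
After line 3 (count = len(items) = 3): data = {'items': [19, 15, 34], 'count': 3}

{'items': [19, 15, 34], 'count': 3}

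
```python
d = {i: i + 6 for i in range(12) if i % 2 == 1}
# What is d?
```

{1: 7, 3: 9, 5: 11, 7: 13, 9: 15, 11: 17}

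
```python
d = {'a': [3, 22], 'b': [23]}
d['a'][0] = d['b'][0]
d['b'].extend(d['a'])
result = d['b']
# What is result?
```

After line 1: d = {'a': [3, 22], 'b': [23]}
After line 2 (a[0] = b[0] = 23): d = {'a': [23, 22], 'b': [23]}
After line 3 (b.extend(a) appends [23, 22]): d = {'a': [23, 22], 'b': [23, 23, 22]}
After line 4: result = d['b'] = [23, 23, 22]

[23, 23, 22]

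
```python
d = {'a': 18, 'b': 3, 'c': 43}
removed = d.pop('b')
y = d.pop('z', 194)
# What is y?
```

After line 1: d = {'a': 18, 'b': 3, 'c': 43}
After line 2 (pop 'b' returns 3): d = {'a': 18, 'c': 43}, removed = 3
After line 3 (pop 'z' missing, returns default 194): d = {'a': 18, 'c': 43}, y = 194

194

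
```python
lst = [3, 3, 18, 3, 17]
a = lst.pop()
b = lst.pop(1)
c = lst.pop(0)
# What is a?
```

After line 1: lst = [3, 3, 18, 3, 17]
After line 2 (pop() -> a = 17): lst = [3, 3, 18, 3]
After line 3 (pop(1) -> b = 3): lst = [3, 18, 3]
After line 4 (pop(0) -> c = 3): lst = [18, 3]

17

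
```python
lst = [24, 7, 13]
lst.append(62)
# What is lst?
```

[24, 7, 13, 62]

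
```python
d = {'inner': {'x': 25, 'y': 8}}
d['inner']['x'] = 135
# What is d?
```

After line 1: d = {'inner': {'x': 25, 'y': 8}}
After line 2 (inner x overwritten): d = {'inner': {'x': 135, 'y': 8}}

{'inner': {'x': 135, 'y': 8}}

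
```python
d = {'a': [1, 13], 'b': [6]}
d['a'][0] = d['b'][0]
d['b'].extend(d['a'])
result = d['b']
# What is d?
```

After line 1: d = {'a': [1, 13], 'b': [6]}
After line 2 (a[0] = b[0] = 6): d = {'a': [6, 13], 'b': [6]}
After line 3 (b.extend(a) appends [6, 13]): d = {'a': [6, 13], 'b': [6, 6, 13]}
After line 4: result = d['b'] = [6, 6, 13]

{'a': [6, 13], 'b': [6, 6, 13]}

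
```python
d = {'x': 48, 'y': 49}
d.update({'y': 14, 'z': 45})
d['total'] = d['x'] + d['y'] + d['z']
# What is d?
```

After line 1: d = {'x': 48, 'y': 49}
After line 2 (y overwritten, z added): d = {'x': 48, 'y': 14, 'z': 45}
After line 3 (total = 48 + 14 + 45 = 107): d = {'x': 48, 'y': 14, 'z': 45, 'total': 107}

{'x': 48, 'y': 14, 'z': 45, 'total': 107}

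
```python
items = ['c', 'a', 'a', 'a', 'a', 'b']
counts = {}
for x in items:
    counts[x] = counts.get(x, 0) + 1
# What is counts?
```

Initial: counts = {}, items = ['c', 'a', 'a', 'a', 'a', 'b']
See 'c': counts = {'c': 1}
See 'a': counts = {'c': 1, 'a': 1}
See 'a': counts = {'c': 1, 'a': 2}
See 'a': counts = {'c': 1, 'a': 3}
See 'a': counts = {'c': 1, 'a': 4}
See 'b': counts = {'c': 1, 'a': 4, 'b': 1}

{'c': 1, 'a': 4, 'b': 1}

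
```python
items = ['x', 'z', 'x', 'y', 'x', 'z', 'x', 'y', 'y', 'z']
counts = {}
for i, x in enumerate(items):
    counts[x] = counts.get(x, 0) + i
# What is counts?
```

Initial: counts = {}, items = ['x', 'z', 'x', 'y', 'x', 'z', 'x', 'y', 'y', 'z']
i=0, x='x': counts = {'x': 0}
i=1, x='z': counts = {'x': 0, 'z': 1}
i=2, x='x': counts = {'x': 2, 'z': 1}
i=3, x='y': counts = {'x': 2, 'z': 1, 'y': 3}
i=4, x='x': counts = {'x': 6, 'z': 1, 'y': 3}
i=5, x='z': counts = {'x': 6, 'z': 6, 'y': 3}
i=6, x='x': counts = {'x': 12, 'z': 6, 'y': 3}
i=7, x='y': counts = {'x': 12, 'z': 6, 'y': 10}
i=8, x='y': counts = {'x': 12, 'z': 6, 'y': 18}
i=9, x='z': counts = {'x': 12, 'z': 15, 'y': 18}

{'x': 12, 'z': 15, 'y': 18}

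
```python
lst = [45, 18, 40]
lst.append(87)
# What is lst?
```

[45, 18, 40, 87]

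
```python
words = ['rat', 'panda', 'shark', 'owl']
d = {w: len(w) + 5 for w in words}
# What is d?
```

{'rat': 8, 'panda': 10, 'shark': 10, 'owl': 8}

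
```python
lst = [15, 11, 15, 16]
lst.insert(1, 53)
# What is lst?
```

[15, 53, 11, 15, 16]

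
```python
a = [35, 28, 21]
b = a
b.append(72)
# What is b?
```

After line 1: a = [35, 28, 21]
After line 2 (b = a is an alias, same object): a = [35, 28, 21], b = [35, 28, 21]
After line 3 (b.append mutates the shared list): a = [35, 28, 21, 72], b = [35, 28, 21, 72]

[35, 28, 21, 72]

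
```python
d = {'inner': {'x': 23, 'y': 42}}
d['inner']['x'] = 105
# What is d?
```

After line 1: d = {'inner': {'x': 23, 'y': 42}}
After line 2 (inner x overwritten): d = {'inner': {'x': 105, 'y': 42}}

{'inner': {'x': 105, 'y': 42}}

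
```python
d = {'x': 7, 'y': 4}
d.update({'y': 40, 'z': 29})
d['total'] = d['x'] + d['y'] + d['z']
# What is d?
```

After line 1: d = {'x': 7, 'y': 4}
After line 2 (y overwritten, z added): d = {'x': 7, 'y': 40, 'z': 29}
After line 3 (total = 7 + 40 + 29 = 76): d = {'x': 7, 'y': 40, 'z': 29, 'total': 76}

{'x': 7, 'y': 40, 'z': 29, 'total': 76}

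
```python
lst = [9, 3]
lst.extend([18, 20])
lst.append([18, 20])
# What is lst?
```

After line 1: lst = [9, 3]
After line 2 (extend unpacks [18, 20]): lst = [9, 3, 18, 20]
After line 3 (append adds [18, 20] as single element): lst = [9, 3, 18, 20, [18, 20]]

[9, 3, 18, 20, [18, 20]]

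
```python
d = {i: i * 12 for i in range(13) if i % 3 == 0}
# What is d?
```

{0: 0, 3: 36, 6: 72, 9: 108, 12: 144}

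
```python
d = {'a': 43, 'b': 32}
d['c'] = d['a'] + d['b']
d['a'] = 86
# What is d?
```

After line 1: d = {'a': 43, 'b': 32}
After line 2 (d['c'] = 43 + 32): d = {'a': 43, 'b': 32, 'c': 75}
After line 3: d = {'a': 86, 'b': 32, 'c': 75}

{'a': 86, 'b': 32, 'c': 75}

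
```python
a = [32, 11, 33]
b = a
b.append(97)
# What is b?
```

After line 1: a = [32, 11, 33]
After line 2 (b = a is an alias, same object): a = [32, 11, 33], b = [32, 11, 33]
After line 3 (b.append mutates the shared list): a = [32, 11, 33, 97], b = [32, 11, 33, 97]

[32, 11, 33, 97]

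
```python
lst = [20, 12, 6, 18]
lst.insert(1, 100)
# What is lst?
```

[20, 100, 12, 6, 18]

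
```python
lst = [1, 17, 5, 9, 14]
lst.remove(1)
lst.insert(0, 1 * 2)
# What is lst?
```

After line 1: lst = [1, 17, 5, 9, 14]
After line 2 (remove first 1): lst = [17, 5, 9, 14]
After line 3 (insert 2 at index 0): lst = [2, 17, 5, 9, 14]

[2, 17, 5, 9, 14]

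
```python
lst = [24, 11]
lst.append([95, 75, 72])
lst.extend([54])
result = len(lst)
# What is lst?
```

After line 1: lst = [24, 11]
After line 2 (append adds [95, 75, 72] as single element): lst = [24, 11, [95, 75, 72]]
After line 3 (extend unpacks [54], adds 54): lst = [24, 11, [95, 75, 72], 54]
After line 4: result = len(lst) = 4

[24, 11, [95, 75, 72], 54]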